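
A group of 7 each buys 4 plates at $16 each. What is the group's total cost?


Cost per person:
4 x $16 = $64
Group total:
7 x $64 = $448

$448


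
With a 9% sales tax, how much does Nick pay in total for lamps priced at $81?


Calculate the tax:
9% of $81 = $7.29
Add tax to price:
$81 + $7.29 = $88.29

$88.29


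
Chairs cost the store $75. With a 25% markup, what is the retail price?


Calculate the markup amount:
25% of $75 = $18.75
Add to cost:
$75 + $18.75 = $93.75

$93.75


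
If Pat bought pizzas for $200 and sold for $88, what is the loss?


Selling price = $88
Cost price = $200
Loss = cost price - selling price:
Loss = $200 - $88 = $112

$112


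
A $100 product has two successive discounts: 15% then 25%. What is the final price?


First discount:
15% of $100 = $15
Price after first discount:
$100 - $15 = $85
Second discount:
25% of $85 = $21.25
Final price:
$85 - $21.25 = $63.75

$63.75


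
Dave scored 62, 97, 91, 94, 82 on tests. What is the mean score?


Add the scores:
62 + 97 + 91 + 94 + 82 = 426
Divide by the number of tests:
426 / 5 = 85.2

85.2


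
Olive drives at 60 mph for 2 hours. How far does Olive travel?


Use the formula: distance = speed x time
Speed = 60 mph, Time = 2 hours
60 x 2 = 120 miles

120 miles


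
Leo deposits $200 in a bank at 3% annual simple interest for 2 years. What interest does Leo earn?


Use the formula I = P x R x T / 100
P x R x T = 200 x 3 x 2 = 1200
I = 1200 / 100 = $12

$12


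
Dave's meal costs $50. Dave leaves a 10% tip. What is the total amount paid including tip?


Calculate the tip:
10% of $50 = $5
Add tip to meal cost:
$50 + $5 = $55

$55


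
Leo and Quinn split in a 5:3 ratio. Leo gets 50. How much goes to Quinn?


Find the multiplier:
50 / 5 = 10
Apply to Quinn's share:
3 x 10 = 30

30


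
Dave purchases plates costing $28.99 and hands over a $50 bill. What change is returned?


Start with the amount paid:
$50
Subtract the price:
$50 - $28.99 = $21.01

$21.01


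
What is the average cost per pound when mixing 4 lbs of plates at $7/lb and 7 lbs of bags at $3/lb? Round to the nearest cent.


Cost of plates:
4 x $7 = $28
Cost of bags:
7 x $3 = $21
Total cost: $28 + $21 = $49
Total weight: 11 lbs
Average: $49 / 11 = $4.4545... ≈ $4.45/lb

$4.45/lb


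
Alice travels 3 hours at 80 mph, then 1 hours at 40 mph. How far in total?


Leg 1 distance:
80 x 3 = 240 miles
Leg 2 distance:
40 x 1 = 40 miles
Total distance:
240 + 40 = 280 miles

280 miles


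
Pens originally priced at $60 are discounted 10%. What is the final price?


Calculate the discount amount:
10% of $60 = $6
Subtract from original:
$60 - $6 = $54

$54


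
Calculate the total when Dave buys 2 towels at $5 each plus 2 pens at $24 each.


Cost of towels:
2 x $5 = $10
Cost of pens:
2 x $24 = $48
Add both:
$10 + $48 = $58

$58


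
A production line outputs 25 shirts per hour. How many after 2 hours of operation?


Production rate: 25 shirts per hour
Time: 2 hours
Total: 25 x 2 = 50 shirts

50 shirts


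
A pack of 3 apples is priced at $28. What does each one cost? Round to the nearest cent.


Total cost: $28
Number of items: 3
Unit price: $28 / 3 = $9.3333... ≈ $9.33

$9.33


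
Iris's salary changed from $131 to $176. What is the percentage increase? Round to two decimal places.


Find the absolute change:
|176 - 131| = 45
Divide by original and multiply by 100:
45 / 131 x 100 = 34.3511...% ≈ 34.35%

34.35%


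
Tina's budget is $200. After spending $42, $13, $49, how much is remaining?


Add up expenses:
$42 + $13 + $49 = $104
Subtract from budget:
$200 - $104 = $96

$96


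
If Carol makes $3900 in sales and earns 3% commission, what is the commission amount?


Convert rate to decimal:
3% = 0.03
Multiply by sales:
$3900 x 0.03 = $117

$117


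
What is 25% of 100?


Convert percentage to decimal:
25% = 0.25
Multiply:
100 x 0.25 = 25

25


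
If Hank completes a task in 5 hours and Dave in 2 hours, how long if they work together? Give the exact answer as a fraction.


Hank's rate: 1/5 of the job per hour
Dave's rate: 1/2 of the job per hour
Combined rate: 1/5 + 1/2 = 7/10 per hour
Time = 1 / (7/10) = 10/7 hours (≈ 1.43 hours)

10/7 hours


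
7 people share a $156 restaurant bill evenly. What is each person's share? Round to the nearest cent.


Total bill: $156
Number of people: 7
Each pays: $156 / 7 = $22.2857... ≈ $22.29

$22.29


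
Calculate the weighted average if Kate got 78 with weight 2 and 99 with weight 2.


Weighted sum:
2 x 78 + 2 x 99 = 354
Total weight:
2 + 2 = 4
Weighted average:
354 / 4 = 88.5

88.5


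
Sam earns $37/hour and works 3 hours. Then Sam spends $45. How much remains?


Calculate earnings:
3 x $37 = $111
Subtract spending:
$111 - $45 = $66

$66


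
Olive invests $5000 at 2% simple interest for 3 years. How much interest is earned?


Use the formula I = P x R x T / 100
P x R x T = 5000 x 2 x 3 = 30000
I = 30000 / 100 = $300

$300


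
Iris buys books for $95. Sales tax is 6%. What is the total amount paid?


Calculate the tax:
6% of $95 = $5.70
Add tax to price:
$95 + $5.70 = $100.70

$100.70


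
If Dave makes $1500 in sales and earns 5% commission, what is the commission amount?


Convert rate to decimal:
5% = 0.05
Multiply by sales:
$1500 x 0.05 = $75

$75


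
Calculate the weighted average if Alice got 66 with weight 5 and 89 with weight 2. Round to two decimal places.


Weighted sum:
5 x 66 + 2 x 89 = 508
Total weight:
5 + 2 = 7
Weighted average:
508 / 7 = 72.5714... ≈ 72.57

72.57


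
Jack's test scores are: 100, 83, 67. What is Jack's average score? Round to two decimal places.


Add the scores:
100 + 83 + 67 = 250
Divide by the number of tests:
250 / 3 = 83.3333... ≈ 83.33

83.33


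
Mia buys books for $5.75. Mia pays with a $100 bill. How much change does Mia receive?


Start with the amount paid:
$100
Subtract the price:
$100 - $5.75 = $94.25

$94.25


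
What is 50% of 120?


Convert percentage to decimal:
50% = 0.5
Multiply:
120 x 0.5 = 60

60


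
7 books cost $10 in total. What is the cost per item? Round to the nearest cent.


Total cost: $10
Number of items: 7
Unit price: $10 / 7 = $1.4285... ≈ $1.43

$1.43


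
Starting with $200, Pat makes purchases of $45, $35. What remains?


Add up expenses:
$45 + $35 = $80
Subtract from budget:
$200 - $80 = $120

$120


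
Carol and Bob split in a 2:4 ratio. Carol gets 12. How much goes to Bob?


Find the multiplier:
12 / 2 = 6
Apply to Bob's share:
4 x 6 = 24

24


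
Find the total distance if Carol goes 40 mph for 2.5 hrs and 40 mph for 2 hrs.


Leg 1 distance:
40 x 2.5 = 100 miles
Leg 2 distance:
40 x 2 = 80 miles
Total distance:
100 + 80 = 180 miles

180 miles


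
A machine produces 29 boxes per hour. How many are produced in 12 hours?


Production rate: 29 boxes per hour
Time: 12 hours
Total: 29 x 12 = 348 boxes

348 boxes


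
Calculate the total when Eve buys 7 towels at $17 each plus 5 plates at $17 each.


Cost of towels:
7 x $17 = $119
Cost of plates:
5 x $17 = $85
Add both:
$119 + $85 = $204

$204


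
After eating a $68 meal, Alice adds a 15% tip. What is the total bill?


Calculate the tip:
15% of $68 = $10.20
Add tip to meal cost:
$68 + $10.20 = $78.20

$78.20


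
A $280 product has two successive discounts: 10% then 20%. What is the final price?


First discount:
10% of $280 = $28
Price after first discount:
$280 - $28 = $252
Second discount:
20% of $252 = $50.40
Final price:
$252 - $50.40 = $201.60

$201.60


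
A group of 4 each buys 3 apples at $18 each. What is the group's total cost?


Cost per person:
3 x $18 = $54
Group total:
4 x $54 = $216

$216


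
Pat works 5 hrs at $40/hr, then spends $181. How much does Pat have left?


Calculate earnings:
5 x $40 = $200
Subtract spending:
$200 - $181 = $19

$19


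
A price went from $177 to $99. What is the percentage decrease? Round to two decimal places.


Find the absolute change:
|99 - 177| = 78
Divide by original and multiply by 100:
78 / 177 x 100 = 44.0677...% ≈ 44.07%

44.07%


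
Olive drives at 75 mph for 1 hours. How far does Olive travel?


Use the formula: distance = speed x time
Speed = 75 mph, Time = 1 hours
75 x 1 = 75 miles

75 miles


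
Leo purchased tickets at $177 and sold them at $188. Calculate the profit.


Selling price = $188
Cost price = $177
Profit = selling price - cost price:
Profit = $188 - $177 = $11

$11


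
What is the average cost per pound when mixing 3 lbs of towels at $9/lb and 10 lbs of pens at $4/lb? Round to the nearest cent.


Cost of towels:
3 x $9 = $27
Cost of pens:
10 x $4 = $40
Total cost: $27 + $40 = $67
Total weight: 13 lbs
Average: $67 / 13 = $5.1538... ≈ $5.15/lb

$5.15/lb


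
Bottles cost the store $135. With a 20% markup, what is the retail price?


Calculate the markup amount:
20% of $135 = $27
Add to cost:
$135 + $27 = $162

$162


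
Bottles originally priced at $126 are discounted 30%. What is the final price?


Calculate the discount amount:
30% of $126 = $37.80
Subtract from original:
$126 - $37.80 = $88.20

$88.20


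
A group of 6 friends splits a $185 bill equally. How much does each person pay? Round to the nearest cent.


Total bill: $185
Number of people: 6
Each pays: $185 / 6 = $30.8333... ≈ $30.83

$30.83


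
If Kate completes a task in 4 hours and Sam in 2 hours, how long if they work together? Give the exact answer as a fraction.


Kate's rate: 1/4 of the job per hour
Sam's rate: 1/2 of the job per hour
Combined rate: 1/4 + 1/2 = 3/4 per hour
Time = 1 / (3/4) = 4/3 hours (≈ 1.33 hours)

4/3 hours


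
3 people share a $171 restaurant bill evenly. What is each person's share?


Total bill: $171
Number of people: 3
Each pays: $171 / 3 = $57

$57


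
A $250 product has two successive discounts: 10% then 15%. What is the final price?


First discount:
10% of $250 = $25
Price after first discount:
$250 - $25 = $225
Second discount:
15% of $225 = $33.75
Final price:
$225 - $33.75 = $191.25

$191.25


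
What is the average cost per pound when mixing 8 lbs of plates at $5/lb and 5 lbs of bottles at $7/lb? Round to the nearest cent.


Cost of plates:
8 x $5 = $40
Cost of bottles:
5 x $7 = $35
Total cost: $40 + $35 = $75
Total weight: 13 lbs
Average: $75 / 13 = $5.7692... ≈ $5.77/lb

$5.77/lb


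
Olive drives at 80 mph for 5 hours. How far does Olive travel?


Use the formula: distance = speed x time
Speed = 80 mph, Time = 5 hours
80 x 5 = 400 miles

400 miles


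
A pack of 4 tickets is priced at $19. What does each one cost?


Total cost: $19
Number of items: 4
Unit price: $19 / 4 = $4.75

$4.75


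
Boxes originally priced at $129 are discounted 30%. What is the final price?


Calculate the discount amount:
30% of $129 = $38.70
Subtract from original:
$129 - $38.70 = $90.30

$90.30


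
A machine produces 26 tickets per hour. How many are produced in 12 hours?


Production rate: 26 tickets per hour
Time: 12 hours
Total: 26 x 12 = 312 tickets

312 tickets


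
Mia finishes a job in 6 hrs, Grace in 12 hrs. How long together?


Mia's rate: 1/6 of the job per hour
Grace's rate: 1/12 of the job per hour
Combined rate: 1/6 + 1/12 = 1/4 per hour
Time = 1 / (1/4) = 4 hours

4 hours


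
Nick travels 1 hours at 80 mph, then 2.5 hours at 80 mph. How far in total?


Leg 1 distance:
80 x 1 = 80 miles
Leg 2 distance:
80 x 2.5 = 200 miles
Total distance:
80 + 200 = 280 miles

280 miles


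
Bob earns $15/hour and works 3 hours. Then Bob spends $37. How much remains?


Calculate earnings:
3 x $15 = $45
Subtract spending:
$45 - $37 = $8

$8


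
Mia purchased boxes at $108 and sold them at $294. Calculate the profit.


Selling price = $294
Cost price = $108
Profit = selling price - cost price:
Profit = $294 - $108 = $186

$186


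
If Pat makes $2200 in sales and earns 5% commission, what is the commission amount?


Convert rate to decimal:
5% = 0.05
Multiply by sales:
$2200 x 0.05 = $110

$110


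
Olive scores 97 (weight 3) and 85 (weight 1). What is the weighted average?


Weighted sum:
3 x 97 + 1 x 85 = 376
Total weight:
3 + 1 = 4
Weighted average:
376 / 4 = 94

94


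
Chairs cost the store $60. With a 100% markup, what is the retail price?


Calculate the markup amount:
100% of $60 = $60
Add to cost:
$60 + $60 = $120

$120


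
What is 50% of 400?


Convert percentage to decimal:
50% = 0.5
Multiply:
400 x 0.5 = 200

200


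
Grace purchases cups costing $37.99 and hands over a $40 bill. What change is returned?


Start with the amount paid:
$40
Subtract the price:
$40 - $37.99 = $2.01

$2.01


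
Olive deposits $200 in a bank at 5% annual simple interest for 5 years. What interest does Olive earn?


Use the formula I = P x R x T / 100
P x R x T = 200 x 5 x 5 = 5000
I = 5000 / 100 = $50

$50


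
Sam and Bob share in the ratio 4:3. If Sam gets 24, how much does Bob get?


Find the multiplier:
24 / 4 = 6
Apply to Bob's share:
3 x 6 = 18

18


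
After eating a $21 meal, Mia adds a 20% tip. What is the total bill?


Calculate the tip:
20% of $21 = $4.20
Add tip to meal cost:
$21 + $4.20 = $25.20

$25.20


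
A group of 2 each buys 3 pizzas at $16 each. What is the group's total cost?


Cost per person:
3 x $16 = $48
Group total:
2 x $48 = $96

$96


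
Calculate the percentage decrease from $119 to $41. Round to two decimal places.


Find the absolute change:
|41 - 119| = 78
Divide by original and multiply by 100:
78 / 119 x 100 = 65.5462...% ≈ 65.55%

65.55%


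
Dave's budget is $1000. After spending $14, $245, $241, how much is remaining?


Add up expenses:
$14 + $245 + $241 = $500
Subtract from budget:
$1000 - $500 = $500

$500


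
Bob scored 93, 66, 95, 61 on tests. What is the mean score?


Add the scores:
93 + 66 + 95 + 61 = 315
Divide by the number of tests:
315 / 4 = 78.75

78.75


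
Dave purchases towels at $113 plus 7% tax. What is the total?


Calculate the tax:
7% of $113 = $7.91
Add tax to price:
$113 + $7.91 = $120.91

$120.91


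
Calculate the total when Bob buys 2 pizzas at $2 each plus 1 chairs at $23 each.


Cost of pizzas:
2 x $2 = $4
Cost of chairs:
1 x $23 = $23
Add both:
$4 + $23 = $27

$27


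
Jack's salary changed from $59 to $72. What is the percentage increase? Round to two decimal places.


Find the absolute change:
|72 - 59| = 13
Divide by original and multiply by 100:
13 / 59 x 100 = 22.0338...% ≈ 22.03%

22.03%


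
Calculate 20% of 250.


Convert percentage to decimal:
20% = 0.2
Multiply:
250 x 0.2 = 50

50


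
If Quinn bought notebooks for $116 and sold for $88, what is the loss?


Selling price = $88
Cost price = $116
Loss = cost price - selling price:
Loss = $116 - $88 = $28

$28


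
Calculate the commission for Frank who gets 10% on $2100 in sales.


Convert rate to decimal:
10% = 0.1
Multiply by sales:
$2100 x 0.1 = $210

$210


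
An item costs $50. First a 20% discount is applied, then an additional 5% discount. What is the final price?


First discount:
20% of $50 = $10
Price after first discount:
$50 - $10 = $40
Second discount:
5% of $40 = $2
Final price:
$40 - $2 = $38

$38


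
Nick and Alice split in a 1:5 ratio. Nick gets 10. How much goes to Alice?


Find the multiplier:
10 / 1 = 10
Apply to Alice's share:
5 x 10 = 50

50


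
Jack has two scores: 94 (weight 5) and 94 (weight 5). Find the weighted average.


Weighted sum:
5 x 94 + 5 x 94 = 940
Total weight:
5 + 5 = 10
Weighted average:
940 / 10 = 94

94


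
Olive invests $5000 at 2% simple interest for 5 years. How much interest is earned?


Use the formula I = P x R x T / 100
P x R x T = 5000 x 2 x 5 = 50000
I = 50000 / 100 = $500

$500


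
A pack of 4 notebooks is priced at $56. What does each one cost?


Total cost: $56
Number of items: 4
Unit price: $56 / 4 = $14

$14


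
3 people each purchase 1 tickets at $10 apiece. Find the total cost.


Cost per person:
1 x $10 = $10
Group total:
3 x $10 = $30

$30


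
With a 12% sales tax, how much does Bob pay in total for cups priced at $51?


Calculate the tax:
12% of $51 = $6.12
Add tax to price:
$51 + $6.12 = $57.12

$57.12


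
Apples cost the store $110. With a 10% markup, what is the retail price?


Calculate the markup amount:
10% of $110 = $11
Add to cost:
$110 + $11 = $121

$121


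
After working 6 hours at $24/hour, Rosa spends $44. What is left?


Calculate earnings:
6 x $24 = $144
Subtract spending:
$144 - $44 = $100

$100


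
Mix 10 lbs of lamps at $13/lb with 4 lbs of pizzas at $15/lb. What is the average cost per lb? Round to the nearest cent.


Cost of lamps:
10 x $13 = $130
Cost of pizzas:
4 x $15 = $60
Total cost: $130 + $60 = $190
Total weight: 14 lbs
Average: $190 / 14 = $13.5714... ≈ $13.57/lb

$13.57/lb


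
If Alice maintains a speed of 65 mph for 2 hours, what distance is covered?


Use the formula: distance = speed x time
Speed = 65 mph, Time = 2 hours
65 x 2 = 130 miles

130 miles


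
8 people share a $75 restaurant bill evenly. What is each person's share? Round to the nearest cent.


Total bill: $75
Number of people: 8
Each pays: $75 / 8 = $9.375 ≈ $9.38

$9.38


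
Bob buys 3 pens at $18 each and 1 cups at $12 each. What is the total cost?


Cost of pens:
3 x $18 = $54
Cost of cups:
1 x $12 = $12
Add both:
$54 + $12 = $66

$66


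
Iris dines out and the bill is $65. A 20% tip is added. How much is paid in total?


Calculate the tip:
20% of $65 = $13
Add tip to meal cost:
$65 + $13 = $78

$78


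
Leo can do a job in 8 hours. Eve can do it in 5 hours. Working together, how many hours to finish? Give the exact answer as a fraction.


Leo's rate: 1/8 of the job per hour
Eve's rate: 1/5 of the job per hour
Combined rate: 1/8 + 1/5 = 13/40 per hour
Time = 1 / (13/40) = 40/13 hours (≈ 3.08 hours)

40/13 hours


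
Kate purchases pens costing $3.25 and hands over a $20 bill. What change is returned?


Start with the amount paid:
$20
Subtract the price:
$20 - $3.25 = $16.75

$16.75


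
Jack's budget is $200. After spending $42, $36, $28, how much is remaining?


Add up expenses:
$42 + $36 + $28 = $106
Subtract from budget:
$200 - $106 = $94

$94


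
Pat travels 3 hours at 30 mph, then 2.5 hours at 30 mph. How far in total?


Leg 1 distance:
30 x 3 = 90 miles
Leg 2 distance:
30 x 2.5 = 75 miles
Total distance:
90 + 75 = 165 miles

165 miles


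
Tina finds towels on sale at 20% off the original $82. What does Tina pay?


Calculate the discount amount:
20% of $82 = $16.40
Subtract from original:
$82 - $16.40 = $65.60

$65.60


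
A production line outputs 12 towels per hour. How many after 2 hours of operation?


Production rate: 12 towels per hour
Time: 2 hours
Total: 12 x 2 = 24 towels

24 towels


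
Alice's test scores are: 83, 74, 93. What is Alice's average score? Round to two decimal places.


Add the scores:
83 + 74 + 93 = 250
Divide by the number of tests:
250 / 3 = 83.3333... ≈ 83.33

83.33


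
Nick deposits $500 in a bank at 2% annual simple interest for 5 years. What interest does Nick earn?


Use the formula I = P x R x T / 100
P x R x T = 500 x 2 x 5 = 5000
I = 5000 / 100 = $50

$50


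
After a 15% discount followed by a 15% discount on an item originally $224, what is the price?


First discount:
15% of $224 = $33.60
Price after first discount:
$224 - $33.60 = $190.40
Second discount:
15% of $190.40 = $28.56
Final price:
$190.40 - $28.56 = $161.84

$161.84


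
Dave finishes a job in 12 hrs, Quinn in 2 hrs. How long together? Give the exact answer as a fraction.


Dave's rate: 1/12 of the job per hour
Quinn's rate: 1/2 of the job per hour
Combined rate: 1/12 + 1/2 = 7/12 per hour
Time = 1 / (7/12) = 12/7 hours (≈ 1.71 hours)

12/7 hours


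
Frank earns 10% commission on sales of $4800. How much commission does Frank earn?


Convert rate to decimal:
10% = 0.1
Multiply by sales:
$4800 x 0.1 = $480

$480


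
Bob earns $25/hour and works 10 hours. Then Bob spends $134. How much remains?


Calculate earnings:
10 x $25 = $250
Subtract spending:
$250 - $134 = $116

$116


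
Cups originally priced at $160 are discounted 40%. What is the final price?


Calculate the discount amount:
40% of $160 = $64
Subtract from original:
$160 - $64 = $96

$96


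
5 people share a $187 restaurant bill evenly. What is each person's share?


Total bill: $187
Number of people: 5
Each pays: $187 / 5 = $37.40

$37.40


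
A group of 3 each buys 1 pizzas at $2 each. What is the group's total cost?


Cost per person:
1 x $2 = $2
Group total:
3 x $2 = $6

$6


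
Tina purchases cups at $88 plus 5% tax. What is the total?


Calculate the tax:
5% of $88 = $4.40
Add tax to price:
$88 + $4.40 = $92.40

$92.40


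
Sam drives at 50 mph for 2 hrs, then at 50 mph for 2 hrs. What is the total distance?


Leg 1 distance:
50 x 2 = 100 miles
Leg 2 distance:
50 x 2 = 100 miles
Total distance:
100 + 100 = 200 miles

200 miles


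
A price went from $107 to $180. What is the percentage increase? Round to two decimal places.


Find the absolute change:
|180 - 107| = 73
Divide by original and multiply by 100:
73 / 107 x 100 = 68.2242...% ≈ 68.22%

68.22%


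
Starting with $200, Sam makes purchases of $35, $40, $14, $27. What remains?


Add up expenses:
$35 + $40 + $14 + $27 = $116
Subtract from budget:
$200 - $116 = $84

$84


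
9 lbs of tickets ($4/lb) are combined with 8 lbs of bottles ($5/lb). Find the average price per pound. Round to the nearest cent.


Cost of tickets:
9 x $4 = $36
Cost of bottles:
8 x $5 = $40
Total cost: $36 + $40 = $76
Total weight: 17 lbs
Average: $76 / 17 = $4.4705... ≈ $4.47/lb

$4.47/lb


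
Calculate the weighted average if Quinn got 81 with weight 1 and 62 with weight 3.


Weighted sum:
1 x 81 + 3 x 62 = 267
Total weight:
1 + 3 = 4
Weighted average:
267 / 4 = 66.75

66.75


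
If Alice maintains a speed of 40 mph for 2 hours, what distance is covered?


Use the formula: distance = speed x time
Speed = 40 mph, Time = 2 hours
40 x 2 = 80 miles

80 miles


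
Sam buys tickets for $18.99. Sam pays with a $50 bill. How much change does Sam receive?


Start with the amount paid:
$50
Subtract the price:
$50 - $18.99 = $31.01

$31.01


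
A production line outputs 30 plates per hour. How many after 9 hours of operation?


Production rate: 30 plates per hour
Time: 9 hours
Total: 30 x 9 = 270 plates

270 plates


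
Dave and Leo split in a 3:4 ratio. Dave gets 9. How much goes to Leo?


Find the multiplier:
9 / 3 = 3
Apply to Leo's share:
4 x 3 = 12

12


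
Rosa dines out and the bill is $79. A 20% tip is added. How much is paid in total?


Calculate the tip:
20% of $79 = $15.80
Add tip to meal cost:
$79 + $15.80 = $94.80

$94.80


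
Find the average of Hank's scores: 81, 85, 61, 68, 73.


Add the scores:
81 + 85 + 61 + 68 + 73 = 368
Divide by the number of tests:
368 / 5 = 73.6

73.6


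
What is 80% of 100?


Convert percentage to decimal:
80% = 0.8
Multiply:
100 x 0.8 = 80

80


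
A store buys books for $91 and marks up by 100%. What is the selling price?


Calculate the markup amount:
100% of $91 = $91
Add to cost:
$91 + $91 = $182

$182


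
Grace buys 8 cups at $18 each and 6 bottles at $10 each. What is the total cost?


Cost of cups:
8 x $18 = $144
Cost of bottles:
6 x $10 = $60
Add both:
$144 + $60 = $204

$204


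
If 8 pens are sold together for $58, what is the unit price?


Total cost: $58
Number of items: 8
Unit price: $58 / 8 = $7.25

$7.25


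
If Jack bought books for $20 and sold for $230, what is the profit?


Selling price = $230
Cost price = $20
Profit = selling price - cost price:
Profit = $230 - $20 = $210

$210


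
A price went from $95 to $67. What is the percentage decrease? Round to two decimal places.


Find the absolute change:
|67 - 95| = 28
Divide by original and multiply by 100:
28 / 95 x 100 = 29.4736...% ≈ 29.47%

29.47%


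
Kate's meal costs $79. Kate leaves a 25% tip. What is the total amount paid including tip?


Calculate the tip:
25% of $79 = $19.75
Add tip to meal cost:
$79 + $19.75 = $98.75

$98.75


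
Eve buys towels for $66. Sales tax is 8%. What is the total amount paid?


Calculate the tax:
8% of $66 = $5.28
Add tax to price:
$66 + $5.28 = $71.28

$71.28


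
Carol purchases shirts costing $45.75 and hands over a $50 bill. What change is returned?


Start with the amount paid:
$50
Subtract the price:
$50 - $45.75 = $4.25

$4.25


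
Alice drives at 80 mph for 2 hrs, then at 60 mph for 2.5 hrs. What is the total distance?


Leg 1 distance:
80 x 2 = 160 miles
Leg 2 distance:
60 x 2.5 = 150 miles
Total distance:
160 + 150 = 310 miles

310 miles


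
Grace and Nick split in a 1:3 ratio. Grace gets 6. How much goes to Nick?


Find the multiplier:
6 / 1 = 6
Apply to Nick's share:
3 x 6 = 18

18


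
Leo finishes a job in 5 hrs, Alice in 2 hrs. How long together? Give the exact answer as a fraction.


Leo's rate: 1/5 of the job per hour
Alice's rate: 1/2 of the job per hour
Combined rate: 1/5 + 1/2 = 7/10 per hour
Time = 1 / (7/10) = 10/7 hours (≈ 1.43 hours)

10/7 hours


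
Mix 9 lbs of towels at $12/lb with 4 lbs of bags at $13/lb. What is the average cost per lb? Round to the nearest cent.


Cost of towels:
9 x $12 = $108
Cost of bags:
4 x $13 = $52
Total cost: $108 + $52 = $160
Total weight: 13 lbs
Average: $160 / 13 = $12.3076... ≈ $12.31/lb

$12.31/lb


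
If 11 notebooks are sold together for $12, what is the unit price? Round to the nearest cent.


Total cost: $12
Number of items: 11
Unit price: $12 / 11 = $1.0909... ≈ $1.09

$1.09


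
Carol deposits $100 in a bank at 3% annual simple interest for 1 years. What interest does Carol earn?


Use the formula I = P x R x T / 100
P x R x T = 100 x 3 x 1 = 300
I = 300 / 100 = $3

$3


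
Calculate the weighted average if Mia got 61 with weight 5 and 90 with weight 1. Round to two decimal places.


Weighted sum:
5 x 61 + 1 x 90 = 395
Total weight:
5 + 1 = 6
Weighted average:
395 / 6 = 65.8333... ≈ 65.83

65.83


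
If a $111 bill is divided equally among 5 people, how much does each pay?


Total bill: $111
Number of people: 5
Each pays: $111 / 5 = $22.20

$22.20


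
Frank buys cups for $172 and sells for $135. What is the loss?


Selling price = $135
Cost price = $172
Loss = cost price - selling price:
Loss = $172 - $135 = $37

$37


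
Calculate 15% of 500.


Convert percentage to decimal:
15% = 0.15
Multiply:
500 x 0.15 = 75

75


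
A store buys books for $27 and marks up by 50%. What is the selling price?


Calculate the markup amount:
50% of $27 = $13.50
Add to cost:
$27 + $13.50 = $40.50

$40.50


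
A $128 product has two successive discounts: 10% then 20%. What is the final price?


First discount:
10% of $128 = $12.80
Price after first discount:
$128 - $12.80 = $115.20
Second discount:
20% of $115.20 = $23.04
Final price:
$115.20 - $23.04 = $92.16

$92.16


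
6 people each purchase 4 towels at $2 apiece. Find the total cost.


Cost per person:
4 x $2 = $8
Group total:
6 x $8 = $48

$48


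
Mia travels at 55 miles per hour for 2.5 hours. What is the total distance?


Use the formula: distance = speed x time
Speed = 55 mph, Time = 2.5 hours
55 x 2.5 = 137.5 miles

137.5 miles


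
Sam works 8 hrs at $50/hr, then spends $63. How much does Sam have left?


Calculate earnings:
8 x $50 = $400
Subtract spending:
$400 - $63 = $337

$337


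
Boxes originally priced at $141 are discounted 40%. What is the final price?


Calculate the discount amount:
40% of $141 = $56.40
Subtract from original:
$141 - $56.40 = $84.60

$84.60


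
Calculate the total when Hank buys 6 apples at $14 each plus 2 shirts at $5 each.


Cost of apples:
6 x $14 = $84
Cost of shirts:
2 x $5 = $10
Add both:
$84 + $10 = $94

$94


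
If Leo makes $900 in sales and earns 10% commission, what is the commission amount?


Convert rate to decimal:
10% = 0.1
Multiply by sales:
$900 x 0.1 = $90

$90


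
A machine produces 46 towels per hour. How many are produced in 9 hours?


Production rate: 46 towels per hour
Time: 9 hours
Total: 46 x 9 = 414 towels

414 towels


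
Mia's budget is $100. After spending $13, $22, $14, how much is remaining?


Add up expenses:
$13 + $22 + $14 = $49
Subtract from budget:
$100 - $49 = $51

$51


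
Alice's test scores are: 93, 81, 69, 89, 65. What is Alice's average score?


Add the scores:
93 + 81 + 69 + 89 + 65 = 397
Divide by the number of tests:
397 / 5 = 79.4

79.4


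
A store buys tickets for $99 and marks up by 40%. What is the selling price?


Calculate the markup amount:
40% of $99 = $39.60
Add to cost:
$99 + $39.60 = $138.60

$138.60


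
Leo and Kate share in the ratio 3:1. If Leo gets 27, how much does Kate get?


Find the multiplier:
27 / 3 = 9
Apply to Kate's share:
1 x 9 = 9

9


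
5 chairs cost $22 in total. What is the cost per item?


Total cost: $22
Number of items: 5
Unit price: $22 / 5 = $4.40

$4.40


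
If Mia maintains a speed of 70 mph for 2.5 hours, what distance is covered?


Use the formula: distance = speed x time
Speed = 70 mph, Time = 2.5 hours
70 x 2.5 = 175 miles

175 miles


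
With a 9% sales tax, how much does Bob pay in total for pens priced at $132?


Calculate the tax:
9% of $132 = $11.88
Add tax to price:
$132 + $11.88 = $143.88

$143.88


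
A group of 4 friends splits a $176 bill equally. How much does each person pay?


Total bill: $176
Number of people: 4
Each pays: $176 / 4 = $44

$44


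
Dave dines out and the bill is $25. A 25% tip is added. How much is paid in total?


Calculate the tip:
25% of $25 = $6.25
Add tip to meal cost:
$25 + $6.25 = $31.25

$31.25


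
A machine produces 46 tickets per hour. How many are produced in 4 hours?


Production rate: 46 tickets per hour
Time: 4 hours
Total: 46 x 4 = 184 tickets

184 tickets


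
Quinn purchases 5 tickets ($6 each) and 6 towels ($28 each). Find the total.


Cost of tickets:
5 x $6 = $30
Cost of towels:
6 x $28 = $168
Add both:
$30 + $168 = $198

$198


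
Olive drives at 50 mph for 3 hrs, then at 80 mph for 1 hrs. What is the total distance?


Leg 1 distance:
50 x 3 = 150 miles
Leg 2 distance:
80 x 1 = 80 miles
Total distance:
150 + 80 = 230 miles

230 miles


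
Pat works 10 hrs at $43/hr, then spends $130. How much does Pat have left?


Calculate earnings:
10 x $43 = $430
Subtract spending:
$430 - $130 = $300

$300


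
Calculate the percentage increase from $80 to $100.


Find the absolute change:
|100 - 80| = 20
Divide by original and multiply by 100:
20 / 80 x 100 = 25%

25%


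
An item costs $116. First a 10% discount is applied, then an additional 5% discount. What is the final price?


First discount:
10% of $116 = $11.60
Price after first discount:
$116 - $11.60 = $104.40
Second discount:
5% of $104.40 = $5.22
Final price:
$104.40 - $5.22 = $99.18

$99.18


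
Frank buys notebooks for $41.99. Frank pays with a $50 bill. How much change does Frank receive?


Start with the amount paid:
$50
Subtract the price:
$50 - $41.99 = $8.01

$8.01


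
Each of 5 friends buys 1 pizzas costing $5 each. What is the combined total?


Cost per person:
1 x $5 = $5
Group total:
5 x $5 = $25

$25


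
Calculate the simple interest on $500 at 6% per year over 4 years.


Use the formula I = P x R x T / 100
P x R x T = 500 x 6 x 4 = 12000
I = 12000 / 100 = $120

$120


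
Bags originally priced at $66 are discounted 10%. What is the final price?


Calculate the discount amount:
10% of $66 = $6.60
Subtract from original:
$66 - $6.60 = $59.40

$59.40


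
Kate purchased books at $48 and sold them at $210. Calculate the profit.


Selling price = $210
Cost price = $48
Profit = selling price - cost price:
Profit = $210 - $48 = $162

$162


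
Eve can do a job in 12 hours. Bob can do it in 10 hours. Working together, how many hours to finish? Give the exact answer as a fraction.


Eve's rate: 1/12 of the job per hour
Bob's rate: 1/10 of the job per hour
Combined rate: 1/12 + 1/10 = 11/60 per hour
Time = 1 / (11/60) = 60/11 hours (≈ 5.45 hours)

60/11 hours


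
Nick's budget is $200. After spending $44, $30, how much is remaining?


Add up expenses:
$44 + $30 = $74
Subtract from budget:
$200 - $74 = $126

$126


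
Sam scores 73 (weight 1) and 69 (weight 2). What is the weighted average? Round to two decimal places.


Weighted sum:
1 x 73 + 2 x 69 = 211
Total weight:
1 + 2 = 3
Weighted average:
211 / 3 = 70.3333... ≈ 70.33

70.33


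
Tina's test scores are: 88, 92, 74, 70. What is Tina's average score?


Add the scores:
88 + 92 + 74 + 70 = 324
Divide by the number of tests:
324 / 4 = 81

81


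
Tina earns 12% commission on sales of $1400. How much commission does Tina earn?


Convert rate to decimal:
12% = 0.12
Multiply by sales:
$1400 x 0.12 = $168

$168


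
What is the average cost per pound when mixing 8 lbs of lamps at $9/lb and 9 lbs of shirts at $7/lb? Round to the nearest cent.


Cost of lamps:
8 x $9 = $72
Cost of shirts:
9 x $7 = $63
Total cost: $72 + $63 = $135
Total weight: 17 lbs
Average: $135 / 17 = $7.9411... ≈ $7.94/lb

$7.94/lb


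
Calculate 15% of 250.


Convert percentage to decimal:
15% = 0.15
Multiply:
250 x 0.15 = 37.5

37.5


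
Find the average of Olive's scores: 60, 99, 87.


Add the scores:
60 + 99 + 87 = 246
Divide by the number of tests:
246 / 3 = 82

82


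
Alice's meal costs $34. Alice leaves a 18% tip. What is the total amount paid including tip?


Calculate the tip:
18% of $34 = $6.12
Add tip to meal cost:
$34 + $6.12 = $40.12

$40.12


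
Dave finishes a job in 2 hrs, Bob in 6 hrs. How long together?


Dave's rate: 1/2 of the job per hour
Bob's rate: 1/6 of the job per hour
Combined rate: 1/2 + 1/6 = 2/3 per hour
Time = 1 / (2/3) = 3/2 = 1.5 hours

1.5 hours


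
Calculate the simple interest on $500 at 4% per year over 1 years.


Use the formula I = P x R x T / 100
P x R x T = 500 x 4 x 1 = 2000
I = 2000 / 100 = $20

$20


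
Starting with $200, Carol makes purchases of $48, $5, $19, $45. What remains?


Add up expenses:
$48 + $5 + $19 + $45 = $117
Subtract from budget:
$200 - $117 = $83

$83


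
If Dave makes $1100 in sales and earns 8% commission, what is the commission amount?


Convert rate to decimal:
8% = 0.08
Multiply by sales:
$1100 x 0.08 = $88

$88


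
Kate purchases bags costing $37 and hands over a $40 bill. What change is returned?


Start with the amount paid:
$40
Subtract the price:
$40 - $37 = $3

$3


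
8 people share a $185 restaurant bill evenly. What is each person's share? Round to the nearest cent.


Total bill: $185
Number of people: 8
Each pays: $185 / 8 = $23.125 ≈ $23.13

$23.13


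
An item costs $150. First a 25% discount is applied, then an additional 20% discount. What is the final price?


First discount:
25% of $150 = $37.50
Price after first discount:
$150 - $37.50 = $112.50
Second discount:
20% of $112.50 = $22.50
Final price:
$112.50 - $22.50 = $90

$90


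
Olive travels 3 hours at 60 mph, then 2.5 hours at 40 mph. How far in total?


Leg 1 distance:
60 x 3 = 180 miles
Leg 2 distance:
40 x 2.5 = 100 miles
Total distance:
180 + 100 = 280 miles

280 miles


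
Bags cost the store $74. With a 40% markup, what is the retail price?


Calculate the markup amount:
40% of $74 = $29.60
Add to cost:
$74 + $29.60 = $103.60

$103.60


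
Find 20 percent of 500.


Convert percentage to decimal:
20% = 0.2
Multiply:
500 x 0.2 = 100

100


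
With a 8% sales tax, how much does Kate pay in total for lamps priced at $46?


Calculate the tax:
8% of $46 = $3.68
Add tax to price:
$46 + $3.68 = $49.68

$49.68


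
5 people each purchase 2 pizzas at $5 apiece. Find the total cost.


Cost per person:
2 x $5 = $10
Group total:
5 x $10 = $50

$50


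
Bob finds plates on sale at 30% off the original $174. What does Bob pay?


Calculate the discount amount:
30% of $174 = $52.20
Subtract from original:
$174 - $52.20 = $121.80

$121.80


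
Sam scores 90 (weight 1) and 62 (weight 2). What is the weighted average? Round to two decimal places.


Weighted sum:
1 x 90 + 2 x 62 = 214
Total weight:
1 + 2 = 3
Weighted average:
214 / 3 = 71.3333... ≈ 71.33

71.33


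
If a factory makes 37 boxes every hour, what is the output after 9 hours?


Production rate: 37 boxes per hour
Time: 9 hours
Total: 37 x 9 = 333 boxes

333 boxes


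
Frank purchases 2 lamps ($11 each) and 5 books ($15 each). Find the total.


Cost of lamps:
2 x $11 = $22
Cost of books:
5 x $15 = $75
Add both:
$22 + $75 = $97

$97


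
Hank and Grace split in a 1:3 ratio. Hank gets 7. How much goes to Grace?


Find the multiplier:
7 / 1 = 7
Apply to Grace's share:
3 x 7 = 21

21


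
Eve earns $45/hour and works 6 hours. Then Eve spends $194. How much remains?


Calculate earnings:
6 x $45 = $270
Subtract spending:
$270 - $194 = $76

$76


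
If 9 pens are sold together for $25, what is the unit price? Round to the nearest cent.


Total cost: $25
Number of items: 9
Unit price: $25 / 9 = $2.7777... ≈ $2.78

$2.78


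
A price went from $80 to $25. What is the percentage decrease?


Find the absolute change:
|25 - 80| = 55
Divide by original and multiply by 100:
55 / 80 x 100 = 68.75%

68.75%


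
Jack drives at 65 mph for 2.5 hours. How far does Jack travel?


Use the formula: distance = speed x time
Speed = 65 mph, Time = 2.5 hours
65 x 2.5 = 162.5 miles

162.5 miles


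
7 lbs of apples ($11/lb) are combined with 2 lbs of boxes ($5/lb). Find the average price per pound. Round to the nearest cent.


Cost of apples:
7 x $11 = $77
Cost of boxes:
2 x $5 = $10
Total cost: $77 + $10 = $87
Total weight: 9 lbs
Average: $87 / 9 = $9.6666... ≈ $9.67/lb

$9.67/lb


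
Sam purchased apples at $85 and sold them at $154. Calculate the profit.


Selling price = $154
Cost price = $85
Profit = selling price - cost price:
Profit = $154 - $85 = $69

$69


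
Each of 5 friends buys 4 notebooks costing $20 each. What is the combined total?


Cost per person:
4 x $20 = $80
Group total:
5 x $80 = $400

$400


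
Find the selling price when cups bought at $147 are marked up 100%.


Calculate the markup amount:
100% of $147 = $147
Add to cost:
$147 + $147 = $294

$294


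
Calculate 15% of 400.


Convert percentage to decimal:
15% = 0.15
Multiply:
400 x 0.15 = 60

60


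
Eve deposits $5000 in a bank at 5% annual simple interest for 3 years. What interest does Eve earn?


Use the formula I = P x R x T / 100
P x R x T = 5000 x 5 x 3 = 75000
I = 75000 / 100 = $750

$750


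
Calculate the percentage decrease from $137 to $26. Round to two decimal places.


Find the absolute change:
|26 - 137| = 111
Divide by original and multiply by 100:
111 / 137 x 100 = 81.0218...% ≈ 81.02%

81.02%


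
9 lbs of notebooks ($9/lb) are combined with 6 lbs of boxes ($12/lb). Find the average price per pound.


Cost of notebooks:
9 x $9 = $81
Cost of boxes:
6 x $12 = $72
Total cost: $81 + $72 = $153
Total weight: 15 lbs
Average: $153 / 15 = $10.20/lb

$10.20/lb
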